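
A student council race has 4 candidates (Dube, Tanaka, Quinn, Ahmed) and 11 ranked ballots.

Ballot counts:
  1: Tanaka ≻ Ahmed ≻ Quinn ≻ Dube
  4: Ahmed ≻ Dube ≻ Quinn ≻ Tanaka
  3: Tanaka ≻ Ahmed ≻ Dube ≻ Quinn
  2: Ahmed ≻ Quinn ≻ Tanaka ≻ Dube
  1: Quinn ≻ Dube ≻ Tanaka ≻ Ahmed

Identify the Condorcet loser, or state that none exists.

none

Pairwise majorities:
Dube vs Tanaka: Dube preferred on 4+1 = 5 ballots; Tanaka wins 6–5.
Dube vs Quinn: Dube, 7–4.
Dube vs Ahmed: Ahmed wins 10–1.
Tanaka–Quinn: Quinn 7–4.
Tanaka vs Ahmed: Tanaka preferred on 1+3+1 = 5 ballots; Ahmed wins 6–5.
Quinn vs Ahmed: 1 to 10, Ahmed.
Every candidate wins at least one matchup (Dube beats Quinn; Tanaka beats Dube; Quinn beats Tanaka; Ahmed beats Dube), so there is no Condorcet loser.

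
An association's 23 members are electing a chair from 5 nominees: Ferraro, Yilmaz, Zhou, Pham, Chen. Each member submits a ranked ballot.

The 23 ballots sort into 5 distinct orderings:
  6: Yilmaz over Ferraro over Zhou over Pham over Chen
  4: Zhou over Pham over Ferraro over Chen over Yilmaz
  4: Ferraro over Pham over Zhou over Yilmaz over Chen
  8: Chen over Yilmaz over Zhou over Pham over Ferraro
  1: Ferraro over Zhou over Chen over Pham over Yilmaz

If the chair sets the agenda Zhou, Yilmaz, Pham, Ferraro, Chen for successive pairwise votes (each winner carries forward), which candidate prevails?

Chen

Round 1: Zhou vs Yilmaz — 9–14, Yilmaz advances.
Round 2: Yilmaz vs Pham — 14–9, Yilmaz advances.
Round 3: Yilmaz vs Ferraro — 14–9, Yilmaz advances.
Round 4: Yilmaz vs Chen — 10–13, Chen advances.
Chen survives the agenda.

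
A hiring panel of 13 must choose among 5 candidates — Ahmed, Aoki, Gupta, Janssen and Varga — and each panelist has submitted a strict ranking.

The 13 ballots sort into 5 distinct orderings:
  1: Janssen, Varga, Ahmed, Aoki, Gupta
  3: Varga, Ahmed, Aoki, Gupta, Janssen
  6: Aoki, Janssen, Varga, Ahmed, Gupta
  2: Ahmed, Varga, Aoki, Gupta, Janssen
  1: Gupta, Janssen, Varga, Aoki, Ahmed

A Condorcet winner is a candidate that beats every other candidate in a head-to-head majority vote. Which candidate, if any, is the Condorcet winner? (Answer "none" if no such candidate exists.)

Check each pair by majority over 13 ballots:
Ahmed vs Aoki: Aoki wins 7–6.
Ahmed–Gupta: Ahmed 12–1.
Ahmed vs Janssen: Janssen, 8–5.
Ahmed vs Varga: Varga, 11–2.
Aoki–Gupta: Aoki 12–1.
Aoki vs Janssen: Aoki, 11–2.
Aoki vs Varga: Varga wins 7–6.
Gupta vs Janssen: Janssen, 7–6.
Gupta–Varga: Varga 12–1.
Janssen vs Varga: Janssen wins 8–5.
Every candidate loses at least once (Ahmed loses to Aoki; Aoki loses to Varga; Gupta loses to Ahmed; Janssen loses to Aoki; Varga loses to Janssen). The majority relation contains the cycle Aoki beats Janssen beats Varga beats Aoki, so there is no Condorcet winner.

none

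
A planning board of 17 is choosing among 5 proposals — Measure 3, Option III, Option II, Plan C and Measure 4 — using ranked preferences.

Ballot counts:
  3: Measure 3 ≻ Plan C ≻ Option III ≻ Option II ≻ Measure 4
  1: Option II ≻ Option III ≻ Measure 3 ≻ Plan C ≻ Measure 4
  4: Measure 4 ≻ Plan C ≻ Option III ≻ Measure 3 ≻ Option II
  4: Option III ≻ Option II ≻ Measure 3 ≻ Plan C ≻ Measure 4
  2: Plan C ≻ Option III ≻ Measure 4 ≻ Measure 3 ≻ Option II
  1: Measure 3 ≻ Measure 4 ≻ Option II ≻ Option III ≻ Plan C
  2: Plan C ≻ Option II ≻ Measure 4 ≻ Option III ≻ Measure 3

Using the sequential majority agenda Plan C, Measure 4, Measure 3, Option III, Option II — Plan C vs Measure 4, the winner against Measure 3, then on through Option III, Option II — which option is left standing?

Option III

Round 1: Plan C vs Measure 4 — 12–5, Plan C advances.
Round 2: Plan C vs Measure 3 — 8–9, Measure 3 advances.
Round 3: Measure 3 vs Option III — 4–13, Option III advances.
Round 4: Option III vs Option II — 13–4, Option III advances.
Option III survives the agenda.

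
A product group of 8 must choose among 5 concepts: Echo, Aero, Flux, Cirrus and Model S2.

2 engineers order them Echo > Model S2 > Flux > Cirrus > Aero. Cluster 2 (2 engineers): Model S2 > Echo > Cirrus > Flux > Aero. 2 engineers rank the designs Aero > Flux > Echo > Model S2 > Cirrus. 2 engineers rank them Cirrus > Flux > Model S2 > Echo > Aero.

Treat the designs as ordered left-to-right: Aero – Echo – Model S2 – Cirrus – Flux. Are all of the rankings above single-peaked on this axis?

Axis positions: Aero=1, Echo=2, Model S2=3, Cirrus=4, Flux=5.
Cluster 1: ranking walks positions 2-3-5-4-1; Flux is ranked above Cirrus even though Cirrus lies between Flux and the peak Echo on the axis — preferences dip and rise again. Not single-peaked.
Cluster 2 (peak Model S2 at position 3): ranking walks positions 3-2-4-5-1, expanding outward from the peak — single-peaked.
Cluster 3: ranking walks positions 1-5-2-3-4; Flux is ranked above Echo even though Echo lies between Flux and the peak Aero on the axis — preferences dip and rise again. Not single-peaked.
Cluster 4 (peak Cirrus at position 4): ranking walks positions 4-5-3-2-1, expanding outward from the peak — single-peaked.
Cluster 1 violates single-peakedness, so the profile is not single-peaked on this axis.

no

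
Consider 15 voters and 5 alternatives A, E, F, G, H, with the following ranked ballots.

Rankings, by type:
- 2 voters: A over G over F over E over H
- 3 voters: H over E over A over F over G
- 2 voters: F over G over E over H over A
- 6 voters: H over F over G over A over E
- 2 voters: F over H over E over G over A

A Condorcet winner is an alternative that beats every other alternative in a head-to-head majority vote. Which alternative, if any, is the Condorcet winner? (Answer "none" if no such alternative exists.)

H

Pairwise majorities:
A–E: A 8–7.
A vs F: F, 10–5.
A vs G: G, 10–5.
A vs H: H wins 13–2.
E vs F: F, 12–3.
E vs G: G, 10–5.
E–H: H 11–4.
F vs G: F wins 13–2.
F vs H: H wins 9–6.
G–H: H 11–4.
H wins every pairwise contest, so H is the Condorcet winner.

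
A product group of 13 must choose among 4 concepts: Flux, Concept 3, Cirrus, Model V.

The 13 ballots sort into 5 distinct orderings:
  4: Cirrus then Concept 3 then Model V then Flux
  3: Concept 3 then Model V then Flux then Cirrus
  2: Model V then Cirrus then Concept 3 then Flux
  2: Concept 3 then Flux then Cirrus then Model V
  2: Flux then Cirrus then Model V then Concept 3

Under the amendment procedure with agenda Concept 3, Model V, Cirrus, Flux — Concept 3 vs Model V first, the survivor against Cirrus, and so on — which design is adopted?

Round 1: Concept 3 vs Model V — 9–4, Concept 3 advances.
Round 2: Concept 3 vs Cirrus — 5–8, Cirrus advances.
Round 3: Cirrus vs Flux — 6–7, Flux advances.
Flux survives the agenda.

Flux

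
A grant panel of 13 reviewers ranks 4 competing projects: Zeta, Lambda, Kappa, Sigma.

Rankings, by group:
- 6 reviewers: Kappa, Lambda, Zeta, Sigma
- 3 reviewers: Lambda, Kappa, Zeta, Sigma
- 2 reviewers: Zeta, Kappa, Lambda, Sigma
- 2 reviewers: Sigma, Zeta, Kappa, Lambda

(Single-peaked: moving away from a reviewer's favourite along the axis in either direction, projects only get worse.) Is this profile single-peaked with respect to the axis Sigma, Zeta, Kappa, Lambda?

yes

Axis positions: Sigma=1, Zeta=2, Kappa=3, Lambda=4.
Group 1 (peak Kappa at position 3): ranking walks positions 3-4-2-1, expanding outward from the peak — single-peaked.
Group 2 (peak Lambda at position 4): ranking walks positions 4-3-2-1, expanding outward from the peak — single-peaked.
Group 3 (peak Zeta at position 2): ranking walks positions 2-3-4-1, expanding outward from the peak — single-peaked.
Group 4 (peak Sigma at position 1): ranking walks positions 1-2-3-4, expanding outward from the peak — single-peaked.
Every ranking is single-peaked on this axis.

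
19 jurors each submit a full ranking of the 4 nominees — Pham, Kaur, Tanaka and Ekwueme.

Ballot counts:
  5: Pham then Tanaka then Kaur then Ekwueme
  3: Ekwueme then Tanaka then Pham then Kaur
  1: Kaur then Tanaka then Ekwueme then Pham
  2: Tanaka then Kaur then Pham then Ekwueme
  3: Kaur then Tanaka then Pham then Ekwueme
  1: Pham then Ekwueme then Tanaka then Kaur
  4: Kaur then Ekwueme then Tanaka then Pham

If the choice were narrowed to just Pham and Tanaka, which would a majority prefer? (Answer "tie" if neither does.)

Tanaka

Ballots ranking Pham above Tanaka: 5 + 1 = 6.
Ballots ranking Tanaka above Pham: 19 − 6 = 13.
Tanaka wins the head-to-head 13–6.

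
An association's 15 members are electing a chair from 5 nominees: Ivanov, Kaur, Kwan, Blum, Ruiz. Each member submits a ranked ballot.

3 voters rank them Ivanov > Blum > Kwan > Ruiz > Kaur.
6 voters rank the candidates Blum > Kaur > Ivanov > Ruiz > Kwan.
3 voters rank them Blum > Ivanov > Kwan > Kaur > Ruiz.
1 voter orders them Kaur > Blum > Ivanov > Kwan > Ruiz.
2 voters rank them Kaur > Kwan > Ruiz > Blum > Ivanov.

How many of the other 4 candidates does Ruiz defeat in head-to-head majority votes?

Ruiz against each rival (15 voters):
Ruiz vs Ivanov: Ivanov wins 13–2.
Ruiz vs Kaur: 3 for Ruiz, 12 for Kaur — Kaur by 12–3.
Ruiz vs Kwan: Kwan, 9–6.
Ruiz vs Blum: Blum, 13–2.
Ruiz beats no one; loses to Ivanov, Kaur, Kwan, Blum — 0 pairwise wins.

0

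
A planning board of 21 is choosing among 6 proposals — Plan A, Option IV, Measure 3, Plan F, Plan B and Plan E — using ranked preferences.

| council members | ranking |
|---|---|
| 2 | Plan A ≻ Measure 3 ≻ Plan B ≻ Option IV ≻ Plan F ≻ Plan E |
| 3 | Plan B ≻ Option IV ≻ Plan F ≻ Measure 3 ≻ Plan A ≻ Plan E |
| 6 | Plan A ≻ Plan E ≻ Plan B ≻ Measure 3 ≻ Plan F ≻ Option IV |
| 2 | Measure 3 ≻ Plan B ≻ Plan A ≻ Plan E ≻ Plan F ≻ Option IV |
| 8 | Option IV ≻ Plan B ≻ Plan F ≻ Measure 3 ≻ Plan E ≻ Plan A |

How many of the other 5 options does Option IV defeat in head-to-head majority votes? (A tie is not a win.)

Option IV against each rival (21 council members):
Option IV vs Plan A: 3+8 = 11 for Option IV, 10 for Plan A — Option IV by 11–10.
Option IV vs Measure 3: Option IV, 11–10.
Option IV vs Plan F: Option IV, 13–8.
Option IV–Plan B: Plan B 13–8.
Option IV vs Plan E: Option IV wins 13–8.
Option IV beats Plan A, Measure 3, Plan F, Plan E; loses to Plan B — 4 pairwise wins.

4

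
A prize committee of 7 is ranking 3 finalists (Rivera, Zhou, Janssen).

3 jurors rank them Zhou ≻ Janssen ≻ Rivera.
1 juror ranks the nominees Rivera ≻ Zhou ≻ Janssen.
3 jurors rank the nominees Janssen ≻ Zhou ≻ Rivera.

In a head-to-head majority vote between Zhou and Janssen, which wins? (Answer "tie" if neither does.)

Zhou

Ballots ranking Zhou above Janssen: 3 + 1 = 4.
Ballots ranking Janssen above Zhou: 7 − 4 = 3.
Zhou wins the head-to-head 4–3.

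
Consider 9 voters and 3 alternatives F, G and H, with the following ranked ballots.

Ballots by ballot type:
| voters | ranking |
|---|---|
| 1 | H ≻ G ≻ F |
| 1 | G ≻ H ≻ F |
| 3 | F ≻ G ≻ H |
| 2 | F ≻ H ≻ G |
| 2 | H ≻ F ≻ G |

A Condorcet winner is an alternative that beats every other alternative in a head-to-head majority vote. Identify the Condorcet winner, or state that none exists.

F

Check each pair by majority over 9 ballots:
F vs G: F, 7–2.
F–H: F 5–4.
G vs H: 4 to 5, H.
Only F has no losses; F is the Condorcet winner.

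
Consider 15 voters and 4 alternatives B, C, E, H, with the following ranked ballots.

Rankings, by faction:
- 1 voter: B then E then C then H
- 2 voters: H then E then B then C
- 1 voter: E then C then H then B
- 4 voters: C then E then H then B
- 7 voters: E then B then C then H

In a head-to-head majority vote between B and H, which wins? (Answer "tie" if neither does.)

Ballots ranking B above H: 1 + 7 = 8.
Ballots ranking H above B: 15 − 8 = 7.
B wins the head-to-head 8–7.

B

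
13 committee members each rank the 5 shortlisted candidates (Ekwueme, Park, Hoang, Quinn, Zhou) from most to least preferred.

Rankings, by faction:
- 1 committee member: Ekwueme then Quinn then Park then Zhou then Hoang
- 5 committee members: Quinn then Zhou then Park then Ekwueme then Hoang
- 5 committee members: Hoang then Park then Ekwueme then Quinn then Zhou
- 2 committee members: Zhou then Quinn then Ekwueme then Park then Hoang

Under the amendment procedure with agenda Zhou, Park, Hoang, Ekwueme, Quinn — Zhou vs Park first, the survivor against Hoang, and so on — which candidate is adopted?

Quinn

Round 1: Zhou vs Park — 7–6, Zhou advances.
Round 2: Zhou vs Hoang — 8–5, Zhou advances.
Round 3: Zhou vs Ekwueme — 7–6, Zhou advances.
Round 4: Zhou vs Quinn — 2–11, Quinn advances.
Quinn survives the agenda.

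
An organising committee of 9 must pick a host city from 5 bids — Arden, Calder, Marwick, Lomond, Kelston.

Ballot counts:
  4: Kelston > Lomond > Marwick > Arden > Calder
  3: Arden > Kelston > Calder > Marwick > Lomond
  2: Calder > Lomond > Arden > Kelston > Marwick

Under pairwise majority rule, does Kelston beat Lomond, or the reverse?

Ballots ranking Kelston above Lomond: 4 + 3 = 7.
Ballots ranking Lomond above Kelston: 9 − 7 = 2.
Kelston wins the head-to-head 7–2.

Kelston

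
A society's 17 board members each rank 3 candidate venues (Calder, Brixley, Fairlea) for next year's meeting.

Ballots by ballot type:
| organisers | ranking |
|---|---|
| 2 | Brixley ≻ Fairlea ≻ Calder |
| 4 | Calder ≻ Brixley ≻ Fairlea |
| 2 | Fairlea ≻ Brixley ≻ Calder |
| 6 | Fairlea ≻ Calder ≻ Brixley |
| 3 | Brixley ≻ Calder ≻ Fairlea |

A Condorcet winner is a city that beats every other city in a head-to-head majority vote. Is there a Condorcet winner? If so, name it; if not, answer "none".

none

Check each pair by majority over 17 ballots:
Calder vs Brixley: Calder wins 10–7.
Calder vs Fairlea: 7 to 10, Fairlea.
Brixley–Fairlea: Brixley 9–8.
No city is unbeaten: Calder loses to Fairlea; Brixley loses to Calder; Fairlea loses to Brixley. In particular Calder > Brixley > Fairlea > Calder is a majority cycle — no Condorcet winner exists.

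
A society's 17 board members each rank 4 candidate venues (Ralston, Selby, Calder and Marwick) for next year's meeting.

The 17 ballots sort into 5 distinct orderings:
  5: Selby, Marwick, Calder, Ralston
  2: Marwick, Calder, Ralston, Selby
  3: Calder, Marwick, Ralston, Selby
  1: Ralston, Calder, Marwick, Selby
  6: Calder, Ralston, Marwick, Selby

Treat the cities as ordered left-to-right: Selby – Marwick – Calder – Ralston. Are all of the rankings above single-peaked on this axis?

yes

Axis positions: Selby=1, Marwick=2, Calder=3, Ralston=4.
Group 1 (peak Selby at position 1): ranking walks positions 1-2-3-4, expanding outward from the peak — single-peaked.
Group 2 (peak Marwick at position 2): ranking walks positions 2-3-4-1, expanding outward from the peak — single-peaked.
Group 3 (peak Calder at position 3): ranking walks positions 3-2-4-1, expanding outward from the peak — single-peaked.
Group 4 (peak Ralston at position 4): ranking walks positions 4-3-2-1, expanding outward from the peak — single-peaked.
Group 5 (peak Calder at position 3): ranking walks positions 3-4-2-1, expanding outward from the peak — single-peaked.
Every ranking is single-peaked on this axis.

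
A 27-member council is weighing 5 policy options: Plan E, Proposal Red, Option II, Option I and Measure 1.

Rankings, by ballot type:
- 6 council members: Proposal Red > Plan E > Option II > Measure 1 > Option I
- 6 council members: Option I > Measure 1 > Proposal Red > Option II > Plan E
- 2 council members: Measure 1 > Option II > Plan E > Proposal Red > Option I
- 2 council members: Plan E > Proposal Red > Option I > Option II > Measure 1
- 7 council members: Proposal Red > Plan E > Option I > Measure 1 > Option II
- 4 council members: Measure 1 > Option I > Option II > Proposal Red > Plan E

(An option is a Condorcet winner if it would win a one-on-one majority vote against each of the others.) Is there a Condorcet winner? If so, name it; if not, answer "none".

Proposal Red

Check each pair by majority over 27 ballots:
Plan E vs Proposal Red: 4 to 23, Proposal Red.
Plan E vs Option II: Plan E is ranked higher on 6+2+7 = 15 ballots, Option II on 12. Plan E wins 15–12.
Plan E vs Option I: 6+2+2+7 = 17 for Plan E, 10 for Option I — Plan E by 17–10.
Plan E vs Measure 1: Plan E preferred on 6+2+7 = 15 ballots; Plan E wins 15–12.
Proposal Red–Option II: Proposal Red 21–6.
Proposal Red vs Option I: Proposal Red, 17–10.
Proposal Red vs Measure 1: Proposal Red, 15–12.
Option II vs Option I: Option II is ranked higher on 6+2 = 8 ballots, Option I on 19. Option I wins 19–8.
Option II vs Measure 1: Option II preferred on 6+2 = 8 ballots; Measure 1 wins 19–8.
Option I vs Measure 1: 15 to 12, Option I.
Only Proposal Red has no losses; Proposal Red is the Condorcet winner.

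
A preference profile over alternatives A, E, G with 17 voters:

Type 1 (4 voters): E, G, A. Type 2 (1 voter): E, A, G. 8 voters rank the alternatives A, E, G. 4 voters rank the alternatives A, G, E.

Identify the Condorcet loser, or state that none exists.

G

Pairwise majorities:
A vs E: A preferred on 8+4 = 12 ballots; A wins 12–5.
A vs G: 1+8+4 = 13 for A, 4 for G — A by 13–4.
E vs G: E preferred on 4+1+8 = 13 ballots; E wins 13–4.
G loses to every other alternative — it is the Condorcet loser.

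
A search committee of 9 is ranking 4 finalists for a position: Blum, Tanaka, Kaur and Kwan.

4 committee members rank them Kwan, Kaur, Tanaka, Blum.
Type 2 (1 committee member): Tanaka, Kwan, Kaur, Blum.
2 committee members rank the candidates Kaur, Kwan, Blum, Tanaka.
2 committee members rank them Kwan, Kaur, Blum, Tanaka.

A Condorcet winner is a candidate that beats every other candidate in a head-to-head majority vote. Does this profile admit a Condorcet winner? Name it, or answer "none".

Kwan

Check each pair by majority over 9 ballots:
Blum vs Tanaka: 4 to 5, Tanaka.
Blum–Kaur: Kaur 9–0.
Blum vs Kwan: 0 to 9, Kwan.
Tanaka vs Kaur: Tanaka is ranked higher on 1 ballot, Kaur on 8. Kaur wins 8–1.
Tanaka vs Kwan: Kwan wins 8–1.
Kaur vs Kwan: 2 for Kaur, 7 for Kwan — Kwan by 7–2.
Only Kwan has no losses; Kwan is the Condorcet winner.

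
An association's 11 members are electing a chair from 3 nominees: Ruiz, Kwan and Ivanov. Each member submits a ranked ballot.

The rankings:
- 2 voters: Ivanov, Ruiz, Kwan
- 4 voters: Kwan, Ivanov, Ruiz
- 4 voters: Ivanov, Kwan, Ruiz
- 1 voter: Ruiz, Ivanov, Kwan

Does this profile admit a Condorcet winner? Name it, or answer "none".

Head-to-head results (11 voters):
Ruiz–Kwan: Kwan 8–3.
Ruiz vs Ivanov: Ivanov, 10–1.
Kwan vs Ivanov: Kwan is ranked higher on 4 ballots, Ivanov on 7. Ivanov wins 7–4.
Ivanov defeats every rival head-to-head and is the Condorcet winner.

Ivanov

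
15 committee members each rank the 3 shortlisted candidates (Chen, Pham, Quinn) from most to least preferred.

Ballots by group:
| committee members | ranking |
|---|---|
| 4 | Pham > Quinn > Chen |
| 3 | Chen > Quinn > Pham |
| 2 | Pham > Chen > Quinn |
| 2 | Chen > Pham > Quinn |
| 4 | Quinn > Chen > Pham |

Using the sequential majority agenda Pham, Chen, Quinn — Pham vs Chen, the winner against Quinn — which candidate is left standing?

Quinn

Round 1: Pham vs Chen — 6–9, Chen advances.
Round 2: Chen vs Quinn — 7–8, Quinn advances.
Quinn survives the agenda.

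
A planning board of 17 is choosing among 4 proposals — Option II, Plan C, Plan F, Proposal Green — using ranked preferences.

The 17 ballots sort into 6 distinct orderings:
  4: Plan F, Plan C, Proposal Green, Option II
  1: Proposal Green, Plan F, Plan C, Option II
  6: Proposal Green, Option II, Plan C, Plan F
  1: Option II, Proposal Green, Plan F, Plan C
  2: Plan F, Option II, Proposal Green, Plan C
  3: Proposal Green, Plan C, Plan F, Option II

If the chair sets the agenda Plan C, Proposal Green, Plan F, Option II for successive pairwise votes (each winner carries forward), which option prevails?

Proposal Green

Round 1: Plan C vs Proposal Green — 4–13, Proposal Green advances.
Round 2: Proposal Green vs Plan F — 11–6, Proposal Green advances.
Round 3: Proposal Green vs Option II — 14–3, Proposal Green advances.
Proposal Green survives the agenda.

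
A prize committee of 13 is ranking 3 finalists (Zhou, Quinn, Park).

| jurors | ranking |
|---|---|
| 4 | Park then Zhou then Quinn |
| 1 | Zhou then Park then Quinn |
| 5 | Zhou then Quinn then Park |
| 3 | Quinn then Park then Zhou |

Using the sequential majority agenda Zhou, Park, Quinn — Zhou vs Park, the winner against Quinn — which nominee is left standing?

Quinn

Round 1: Zhou vs Park — 6–7, Park advances.
Round 2: Park vs Quinn — 5–8, Quinn advances.
The agenda winner is Quinn.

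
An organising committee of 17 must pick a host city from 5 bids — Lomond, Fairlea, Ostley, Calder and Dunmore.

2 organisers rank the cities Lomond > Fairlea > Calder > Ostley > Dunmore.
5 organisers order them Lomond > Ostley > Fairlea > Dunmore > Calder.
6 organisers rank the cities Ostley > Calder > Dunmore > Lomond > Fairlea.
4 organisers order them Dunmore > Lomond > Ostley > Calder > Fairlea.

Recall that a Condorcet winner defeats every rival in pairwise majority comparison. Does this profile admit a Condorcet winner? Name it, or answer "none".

none

Check each pair by majority over 17 ballots:
Lomond vs Fairlea: 17 to 0, Lomond.
Lomond vs Ostley: Lomond is ranked higher on 2+5+4 = 11 ballots, Ostley on 6. Lomond wins 11–6.
Lomond vs Calder: Lomond preferred on 2+5+4 = 11 ballots; Lomond wins 11–6.
Lomond vs Dunmore: Lomond is ranked higher on 2+5 = 7 ballots, Dunmore on 10. Dunmore wins 10–7.
Fairlea vs Ostley: Fairlea is ranked higher on 2 ballots, Ostley on 15. Ostley wins 15–2.
Fairlea vs Calder: Fairlea preferred on 2+5 = 7 ballots; Calder wins 10–7.
Fairlea vs Dunmore: 7 to 10, Dunmore.
Ostley vs Calder: Ostley is ranked higher on 5+6+4 = 15 ballots, Calder on 2. Ostley wins 15–2.
Ostley vs Dunmore: Ostley preferred on 2+5+6 = 13 ballots; Ostley wins 13–4.
Calder vs Dunmore: 8 to 9, Dunmore.
Every city loses at least once (Lomond loses to Dunmore; Fairlea loses to Lomond; Ostley loses to Lomond; Calder loses to Lomond; Dunmore loses to Ostley). The majority relation contains the cycle Lomond beats Ostley beats Dunmore beats Lomond, so there is no Condorcet winner.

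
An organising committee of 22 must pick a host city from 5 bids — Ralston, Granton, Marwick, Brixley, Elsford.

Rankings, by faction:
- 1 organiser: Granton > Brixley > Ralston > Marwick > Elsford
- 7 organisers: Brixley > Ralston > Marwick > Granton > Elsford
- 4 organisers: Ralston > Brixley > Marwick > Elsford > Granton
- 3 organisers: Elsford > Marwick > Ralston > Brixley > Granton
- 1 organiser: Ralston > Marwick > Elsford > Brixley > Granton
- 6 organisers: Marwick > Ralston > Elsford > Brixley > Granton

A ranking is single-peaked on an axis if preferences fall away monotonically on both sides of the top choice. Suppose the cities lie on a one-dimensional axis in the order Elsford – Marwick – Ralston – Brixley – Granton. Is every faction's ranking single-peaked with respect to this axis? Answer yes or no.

Axis positions: Elsford=1, Marwick=2, Ralston=3, Brixley=4, Granton=5.
Faction 1 (peak Granton at position 5): ranking walks positions 5-4-3-2-1, expanding outward from the peak — single-peaked.
Faction 2 (peak Brixley at position 4): ranking walks positions 4-3-2-5-1, expanding outward from the peak — single-peaked.
Faction 3 (peak Ralston at position 3): ranking walks positions 3-4-2-1-5, expanding outward from the peak — single-peaked.
Faction 4 (peak Elsford at position 1): ranking walks positions 1-2-3-4-5, expanding outward from the peak — single-peaked.
Faction 5 (peak Ralston at position 3): ranking walks positions 3-2-1-4-5, expanding outward from the peak — single-peaked.
Faction 6 (peak Marwick at position 2): ranking walks positions 2-3-1-4-5, expanding outward from the peak — single-peaked.
Every ranking is single-peaked on this axis.

yes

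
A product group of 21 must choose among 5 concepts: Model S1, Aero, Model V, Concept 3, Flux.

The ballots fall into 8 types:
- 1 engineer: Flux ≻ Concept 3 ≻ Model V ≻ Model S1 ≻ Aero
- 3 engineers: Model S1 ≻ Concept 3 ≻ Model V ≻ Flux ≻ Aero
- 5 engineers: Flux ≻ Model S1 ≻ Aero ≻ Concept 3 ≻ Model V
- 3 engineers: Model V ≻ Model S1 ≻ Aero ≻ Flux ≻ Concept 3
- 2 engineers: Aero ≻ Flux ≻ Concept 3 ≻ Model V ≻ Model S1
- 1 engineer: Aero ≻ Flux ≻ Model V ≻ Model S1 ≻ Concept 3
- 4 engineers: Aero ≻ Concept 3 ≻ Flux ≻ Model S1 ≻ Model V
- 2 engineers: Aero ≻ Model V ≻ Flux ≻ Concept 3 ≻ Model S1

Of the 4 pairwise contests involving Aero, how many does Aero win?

3

Aero against each rival (21 engineers):
Aero vs Model S1: Aero preferred on 2+1+4+2 = 9 ballots; Model S1 wins 12–9.
Aero vs Model V: Aero, 14–7.
Aero vs Concept 3: Aero preferred on 5+3+2+1+4+2 = 17 ballots; Aero wins 17–4.
Aero vs Flux: Aero, 12–9.
Aero beats Model V, Concept 3, Flux; loses to Model S1 — 3 pairwise wins.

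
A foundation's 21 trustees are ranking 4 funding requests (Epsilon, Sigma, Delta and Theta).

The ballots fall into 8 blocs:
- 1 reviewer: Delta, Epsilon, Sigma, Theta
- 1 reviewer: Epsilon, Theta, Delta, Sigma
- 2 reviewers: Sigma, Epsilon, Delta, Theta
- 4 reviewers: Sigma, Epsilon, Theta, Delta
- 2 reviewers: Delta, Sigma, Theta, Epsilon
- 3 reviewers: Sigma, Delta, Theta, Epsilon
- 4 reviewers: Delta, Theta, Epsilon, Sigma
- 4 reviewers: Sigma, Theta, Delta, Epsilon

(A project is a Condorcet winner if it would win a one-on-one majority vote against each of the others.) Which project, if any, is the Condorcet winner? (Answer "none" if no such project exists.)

Check each pair by majority over 21 ballots:
Epsilon vs Sigma: Epsilon is ranked higher on 1+1+4 = 6 ballots, Sigma on 15. Sigma wins 15–6.
Epsilon vs Delta: 7 to 14, Delta.
Epsilon vs Theta: 1+1+2+4 = 8 for Epsilon, 13 for Theta — Theta by 13–8.
Sigma vs Delta: 2+4+3+4 = 13 for Sigma, 8 for Delta — Sigma by 13–8.
Sigma vs Theta: 16 to 5, Sigma.
Delta vs Theta: Delta is ranked higher on 1+2+2+3+4 = 12 ballots, Theta on 9. Delta wins 12–9.
Sigma beats each of Epsilon, Delta, Theta — Sigma is the Condorcet winner.

Sigma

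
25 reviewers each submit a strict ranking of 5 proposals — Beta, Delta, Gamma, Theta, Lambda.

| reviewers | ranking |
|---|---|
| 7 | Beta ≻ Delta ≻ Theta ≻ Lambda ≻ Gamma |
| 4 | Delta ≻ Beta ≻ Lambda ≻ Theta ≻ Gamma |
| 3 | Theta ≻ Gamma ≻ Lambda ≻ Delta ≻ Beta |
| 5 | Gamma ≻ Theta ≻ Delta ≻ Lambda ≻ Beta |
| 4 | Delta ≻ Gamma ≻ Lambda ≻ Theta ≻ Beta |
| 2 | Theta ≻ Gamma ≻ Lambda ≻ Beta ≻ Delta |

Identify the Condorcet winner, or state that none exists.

Delta

Pairwise majorities:
Beta–Delta: Delta 16–9.
Beta vs Gamma: Gamma wins 14–11.
Beta vs Theta: Theta wins 14–11.
Beta vs Lambda: Lambda, 14–11.
Delta vs Gamma: Delta wins 15–10.
Delta vs Theta: Delta wins 15–10.
Delta vs Lambda: Delta, 20–5.
Gamma vs Theta: Theta wins 16–9.
Gamma vs Lambda: Gamma wins 14–11.
Theta vs Lambda: Theta wins 17–8.
Only Delta has no losses; Delta is the Condorcet winner.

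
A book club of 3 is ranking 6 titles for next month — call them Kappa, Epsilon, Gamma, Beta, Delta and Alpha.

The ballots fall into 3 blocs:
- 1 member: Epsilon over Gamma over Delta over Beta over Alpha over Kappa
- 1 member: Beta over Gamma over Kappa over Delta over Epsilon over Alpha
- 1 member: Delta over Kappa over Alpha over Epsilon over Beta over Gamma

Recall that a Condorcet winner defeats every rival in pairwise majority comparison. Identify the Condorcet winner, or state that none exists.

none

Pairwise majorities:
Kappa vs Epsilon: Kappa wins 2–1.
Kappa vs Gamma: Kappa is ranked higher on 1 ballot, Gamma on 2. Gamma wins 2–1.
Kappa vs Beta: Kappa preferred on 1 ballot; Beta wins 2–1.
Kappa–Delta: Delta 2–1.
Kappa vs Alpha: Kappa is ranked higher on 1+1 = 2 ballots, Alpha on 1. Kappa wins 2–1.
Epsilon vs Gamma: Epsilon preferred on 1+1 = 2 ballots; Epsilon wins 2–1.
Epsilon vs Beta: 2 to 1, Epsilon.
Epsilon vs Delta: 1 to 2, Delta.
Epsilon vs Alpha: 2 to 1, Epsilon.
Gamma vs Beta: Beta, 2–1.
Gamma–Delta: Gamma 2–1.
Gamma vs Alpha: Gamma wins 2–1.
Beta vs Delta: Beta preferred on 1 ballot; Delta wins 2–1.
Beta vs Alpha: Beta wins 2–1.
Delta vs Alpha: 1+1+1 = 3 for Delta, 0 for Alpha — Delta by 3–0.
No book is unbeaten: Kappa loses to Gamma; Epsilon loses to Kappa; Gamma loses to Epsilon; Beta loses to Epsilon; Delta loses to Gamma; Alpha loses to Kappa. In particular Kappa beats Epsilon beats Gamma beats Kappa is a majority cycle — no Condorcet winner exists.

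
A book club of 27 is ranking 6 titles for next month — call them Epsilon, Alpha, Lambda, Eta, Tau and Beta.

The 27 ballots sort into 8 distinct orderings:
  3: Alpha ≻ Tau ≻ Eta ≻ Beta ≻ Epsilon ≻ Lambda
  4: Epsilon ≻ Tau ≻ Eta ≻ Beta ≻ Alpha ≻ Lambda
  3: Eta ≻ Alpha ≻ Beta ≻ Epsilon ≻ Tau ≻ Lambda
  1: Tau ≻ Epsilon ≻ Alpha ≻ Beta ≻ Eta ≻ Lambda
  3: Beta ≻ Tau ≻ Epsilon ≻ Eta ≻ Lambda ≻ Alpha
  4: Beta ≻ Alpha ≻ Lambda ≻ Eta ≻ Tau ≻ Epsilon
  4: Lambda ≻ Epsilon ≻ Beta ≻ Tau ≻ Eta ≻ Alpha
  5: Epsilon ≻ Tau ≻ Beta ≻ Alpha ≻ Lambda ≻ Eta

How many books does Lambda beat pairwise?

0

Lambda against each rival (27 members):
Lambda vs Epsilon: Epsilon wins 19–8.
Lambda vs Alpha: 7 to 20, Alpha.
Lambda vs Eta: 13 to 14, Eta.
Lambda vs Tau: 8 to 19, Tau.
Lambda vs Beta: Beta wins 23–4.
Lambda beats no one; loses to Epsilon, Alpha, Eta, Tau, Beta — 0 pairwise wins.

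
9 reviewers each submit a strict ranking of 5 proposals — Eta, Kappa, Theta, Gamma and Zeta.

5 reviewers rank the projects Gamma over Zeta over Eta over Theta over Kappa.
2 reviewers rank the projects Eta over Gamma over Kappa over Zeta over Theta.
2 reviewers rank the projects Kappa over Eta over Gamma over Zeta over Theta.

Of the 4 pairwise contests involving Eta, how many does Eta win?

2

Eta against each rival (9 reviewers):
Eta vs Kappa: Eta wins 7–2.
Eta vs Theta: Eta, 9–0.
Eta vs Gamma: 2+2 = 4 for Eta, 5 for Gamma — Gamma by 5–4.
Eta vs Zeta: Zeta wins 5–4.
Eta beats Kappa, Theta; loses to Gamma, Zeta — 2 pairwise wins.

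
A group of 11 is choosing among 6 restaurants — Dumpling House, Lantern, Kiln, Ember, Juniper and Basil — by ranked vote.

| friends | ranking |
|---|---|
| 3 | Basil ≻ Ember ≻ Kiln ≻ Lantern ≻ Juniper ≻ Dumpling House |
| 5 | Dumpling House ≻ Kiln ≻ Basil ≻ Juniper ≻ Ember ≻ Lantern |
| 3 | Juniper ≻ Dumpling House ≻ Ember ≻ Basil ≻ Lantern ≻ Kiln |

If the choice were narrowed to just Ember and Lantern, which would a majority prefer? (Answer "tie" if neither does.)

Ballots ranking Ember above Lantern: 3 + 5 + 3 = 11.
Ballots ranking Lantern above Ember: 11 − 11 = 0.
Ember wins the head-to-head 11–0.

Ember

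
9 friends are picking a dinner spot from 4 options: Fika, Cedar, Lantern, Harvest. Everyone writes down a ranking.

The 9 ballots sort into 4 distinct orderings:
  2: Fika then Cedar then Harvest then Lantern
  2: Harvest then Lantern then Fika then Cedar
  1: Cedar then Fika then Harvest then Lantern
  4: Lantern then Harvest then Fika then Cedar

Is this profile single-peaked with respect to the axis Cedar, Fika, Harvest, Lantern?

yes

Axis positions: Cedar=1, Fika=2, Harvest=3, Lantern=4.
Faction 1 (peak Fika at position 2): ranking walks positions 2-1-3-4, expanding outward from the peak — single-peaked.
Faction 2 (peak Harvest at position 3): ranking walks positions 3-4-2-1, expanding outward from the peak — single-peaked.
Faction 3 (peak Cedar at position 1): ranking walks positions 1-2-3-4, expanding outward from the peak — single-peaked.
Faction 4 (peak Lantern at position 4): ranking walks positions 4-3-2-1, expanding outward from the peak — single-peaked.
Every ranking is single-peaked on this axis.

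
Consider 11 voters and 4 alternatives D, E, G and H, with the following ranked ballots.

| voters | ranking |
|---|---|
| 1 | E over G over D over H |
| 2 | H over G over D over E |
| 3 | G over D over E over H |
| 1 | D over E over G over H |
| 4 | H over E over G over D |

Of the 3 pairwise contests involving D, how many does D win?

1

D against each rival (11 voters):
D vs E: D is ranked higher on 2+3+1 = 6 ballots, E on 5. D wins 6–5.
D vs G: D preferred on 1 ballot; G wins 10–1.
D vs H: H, 6–5.
D beats E; loses to G, H — 1 pairwise win.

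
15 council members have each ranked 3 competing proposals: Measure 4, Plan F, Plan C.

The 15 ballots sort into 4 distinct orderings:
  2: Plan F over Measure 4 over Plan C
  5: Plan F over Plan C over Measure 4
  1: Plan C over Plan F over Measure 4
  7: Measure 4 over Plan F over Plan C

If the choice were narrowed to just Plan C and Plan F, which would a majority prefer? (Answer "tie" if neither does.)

Plan F

Ballots ranking Plan C above Plan F: 1.
Ballots ranking Plan F above Plan C: 15 − 1 = 14.
Plan F wins the head-to-head 14–1.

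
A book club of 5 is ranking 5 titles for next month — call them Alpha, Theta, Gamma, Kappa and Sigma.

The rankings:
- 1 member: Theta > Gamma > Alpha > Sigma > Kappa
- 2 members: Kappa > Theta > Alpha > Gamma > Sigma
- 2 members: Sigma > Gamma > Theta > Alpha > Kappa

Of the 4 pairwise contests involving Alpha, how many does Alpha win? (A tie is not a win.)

Alpha against each rival (5 members):
Alpha vs Theta: Theta wins 5–0.
Alpha vs Gamma: Gamma wins 3–2.
Alpha vs Kappa: Alpha is ranked higher on 1+2 = 3 ballots, Kappa on 2. Alpha wins 3–2.
Alpha vs Sigma: Alpha is ranked higher on 1+2 = 3 ballots, Sigma on 2. Alpha wins 3–2.
Alpha beats Kappa, Sigma; loses to Theta, Gamma — 2 pairwise wins.

2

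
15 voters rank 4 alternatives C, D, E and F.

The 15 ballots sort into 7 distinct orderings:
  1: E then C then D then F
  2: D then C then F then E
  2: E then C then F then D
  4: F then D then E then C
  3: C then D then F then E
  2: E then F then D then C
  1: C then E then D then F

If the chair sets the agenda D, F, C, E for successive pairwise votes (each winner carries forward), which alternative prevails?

E

Round 1: D vs F — 7–8, F advances.
Round 2: F vs C — 6–9, C advances.
Round 3: C vs E — 6–9, E advances.
E survives the agenda.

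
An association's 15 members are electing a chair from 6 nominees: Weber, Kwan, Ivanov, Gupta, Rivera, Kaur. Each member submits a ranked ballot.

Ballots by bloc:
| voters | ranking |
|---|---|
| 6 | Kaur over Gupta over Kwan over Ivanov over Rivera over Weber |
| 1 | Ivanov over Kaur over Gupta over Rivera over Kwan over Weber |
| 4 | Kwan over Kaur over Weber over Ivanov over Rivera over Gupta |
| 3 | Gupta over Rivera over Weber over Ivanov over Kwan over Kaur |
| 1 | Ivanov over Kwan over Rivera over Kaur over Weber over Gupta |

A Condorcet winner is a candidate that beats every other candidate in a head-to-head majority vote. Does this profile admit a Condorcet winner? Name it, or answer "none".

none

Pairwise majorities:
Weber vs Kwan: 3 to 12, Kwan.
Weber vs Ivanov: 7 to 8, Ivanov.
Weber vs Gupta: Weber preferred on 4+1 = 5 ballots; Gupta wins 10–5.
Weber vs Rivera: Weber is ranked higher on 4 ballots, Rivera on 11. Rivera wins 11–4.
Weber vs Kaur: 3 to 12, Kaur.
Kwan vs Ivanov: Kwan preferred on 6+4 = 10 ballots; Kwan wins 10–5.
Kwan vs Gupta: 5 to 10, Gupta.
Kwan vs Rivera: 11 to 4, Kwan.
Kwan vs Kaur: 4+3+1 = 8 for Kwan, 7 for Kaur — Kwan by 8–7.
Ivanov vs Gupta: 6 to 9, Gupta.
Ivanov vs Rivera: Ivanov is ranked higher on 6+1+4+1 = 12 ballots, Rivera on 3. Ivanov wins 12–3.
Ivanov vs Kaur: Ivanov preferred on 1+3+1 = 5 ballots; Kaur wins 10–5.
Gupta vs Rivera: Gupta preferred on 6+1+3 = 10 ballots; Gupta wins 10–5.
Gupta vs Kaur: Gupta preferred on 3 ballots; Kaur wins 12–3.
Rivera vs Kaur: Rivera preferred on 3+1 = 4 ballots; Kaur wins 11–4.
Each candidate drops at least one matchup (Weber loses to Kwan; Kwan loses to Gupta; Ivanov loses to Kwan; Gupta loses to Kaur; Rivera loses to Kwan; Kaur loses to Kwan); the cycle Kwan beats Kaur beats Gupta beats Kwan rules out a Condorcet winner.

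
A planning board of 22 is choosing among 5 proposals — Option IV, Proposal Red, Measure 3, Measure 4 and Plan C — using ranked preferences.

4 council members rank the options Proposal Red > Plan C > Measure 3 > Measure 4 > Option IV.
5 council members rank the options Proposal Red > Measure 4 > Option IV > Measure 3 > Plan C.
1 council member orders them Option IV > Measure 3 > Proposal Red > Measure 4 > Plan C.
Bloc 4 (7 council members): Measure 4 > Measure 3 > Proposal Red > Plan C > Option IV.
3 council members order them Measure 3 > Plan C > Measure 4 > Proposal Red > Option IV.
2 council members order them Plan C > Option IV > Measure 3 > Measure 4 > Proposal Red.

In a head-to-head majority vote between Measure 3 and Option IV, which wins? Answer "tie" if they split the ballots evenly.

Ballots ranking Measure 3 above Option IV: 4 + 7 + 3 = 14.
Ballots ranking Option IV above Measure 3: 22 − 14 = 8.
Measure 3 wins the head-to-head 14–8.

Measure 3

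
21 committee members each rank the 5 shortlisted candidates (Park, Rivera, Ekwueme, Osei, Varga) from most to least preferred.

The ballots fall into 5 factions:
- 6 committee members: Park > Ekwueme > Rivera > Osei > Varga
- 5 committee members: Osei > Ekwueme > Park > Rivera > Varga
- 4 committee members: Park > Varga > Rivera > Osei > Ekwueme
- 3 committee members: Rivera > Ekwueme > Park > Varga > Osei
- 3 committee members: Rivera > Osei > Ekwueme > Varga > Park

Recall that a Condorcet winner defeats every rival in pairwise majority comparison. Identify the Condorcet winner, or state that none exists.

Pairwise majorities:
Park vs Rivera: Park wins 15–6.
Park vs Ekwueme: Park is ranked higher on 6+4 = 10 ballots, Ekwueme on 11. Ekwueme wins 11–10.
Park vs Osei: Park, 13–8.
Park vs Varga: Park wins 18–3.
Rivera vs Ekwueme: Ekwueme, 11–10.
Rivera vs Osei: 16 to 5, Rivera.
Rivera vs Varga: Rivera, 17–4.
Ekwueme vs Osei: 6+3 = 9 for Ekwueme, 12 for Osei — Osei by 12–9.
Ekwueme vs Varga: Ekwueme is ranked higher on 6+5+3+3 = 17 ballots, Varga on 4. Ekwueme wins 17–4.
Osei vs Varga: Osei is ranked higher on 6+5+3 = 14 ballots, Varga on 7. Osei wins 14–7.
Every candidate loses at least once (Park loses to Ekwueme; Rivera loses to Park; Ekwueme loses to Osei; Osei loses to Park; Varga loses to Park). The majority relation contains the cycle Park > Osei > Ekwueme > Park, so there is no Condorcet winner.

none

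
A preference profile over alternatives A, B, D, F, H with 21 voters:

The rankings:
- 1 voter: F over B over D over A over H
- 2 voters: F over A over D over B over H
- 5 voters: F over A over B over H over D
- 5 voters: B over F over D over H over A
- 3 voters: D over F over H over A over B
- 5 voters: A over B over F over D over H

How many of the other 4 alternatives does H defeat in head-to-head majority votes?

H against each rival (21 voters):
H vs A: A, 13–8.
H–B: B 18–3.
H vs D: D wins 16–5.
H–F: F 21–0.
H beats no one; loses to A, B, D, F — 0 pairwise wins.

0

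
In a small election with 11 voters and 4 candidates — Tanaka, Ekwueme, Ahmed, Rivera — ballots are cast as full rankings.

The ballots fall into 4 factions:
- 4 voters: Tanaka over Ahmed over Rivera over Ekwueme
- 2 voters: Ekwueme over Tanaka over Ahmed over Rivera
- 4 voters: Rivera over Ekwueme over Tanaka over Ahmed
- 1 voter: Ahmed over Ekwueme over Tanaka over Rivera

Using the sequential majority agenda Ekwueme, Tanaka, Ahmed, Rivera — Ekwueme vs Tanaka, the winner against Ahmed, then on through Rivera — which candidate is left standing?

Round 1: Ekwueme vs Tanaka — 7–4, Ekwueme advances.
Round 2: Ekwueme vs Ahmed — 6–5, Ekwueme advances.
Round 3: Ekwueme vs Rivera — 3–8, Rivera advances.
Rivera survives the agenda.

Rivera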